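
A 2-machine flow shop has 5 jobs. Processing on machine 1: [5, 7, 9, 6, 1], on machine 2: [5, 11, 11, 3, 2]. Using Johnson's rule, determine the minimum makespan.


Apply Johnson's rule:
  Group 1 (a <= b): [(5, 1, 2), (1, 5, 5), (2, 7, 11), (3, 9, 11)]
  Group 2 (a > b): [(4, 6, 3)]
Optimal job order: [5, 1, 2, 3, 4]
Schedule:
  Job 5: M1 done at 1, M2 done at 3
  Job 1: M1 done at 6, M2 done at 11
  Job 2: M1 done at 13, M2 done at 24
  Job 3: M1 done at 22, M2 done at 35
  Job 4: M1 done at 28, M2 done at 38
Makespan = 38

38


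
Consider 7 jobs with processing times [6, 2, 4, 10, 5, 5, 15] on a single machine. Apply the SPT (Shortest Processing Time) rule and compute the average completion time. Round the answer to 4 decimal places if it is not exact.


Sort jobs by processing time (SPT order): [2, 4, 5, 5, 6, 10, 15]
Compute completion times sequentially:
  Job 1: processing = 2, completes at 2
  Job 2: processing = 4, completes at 6
  Job 3: processing = 5, completes at 11
  Job 4: processing = 5, completes at 16
  Job 5: processing = 6, completes at 22
  Job 6: processing = 10, completes at 32
  Job 7: processing = 15, completes at 47
Sum of completion times = 136
Average completion time = 136/7 = 19.4286

19.4286


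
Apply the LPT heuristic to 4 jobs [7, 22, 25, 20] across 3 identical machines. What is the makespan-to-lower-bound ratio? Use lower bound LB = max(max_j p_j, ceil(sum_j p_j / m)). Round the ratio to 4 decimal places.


LPT order: [25, 22, 20, 7]
Machine loads after assignment: [25, 22, 27]
LPT makespan = 27
Lower bound = max(max_job, ceil(total/3)) = max(25, 25) = 25
Ratio = 27 / 25 = 1.08

1.08


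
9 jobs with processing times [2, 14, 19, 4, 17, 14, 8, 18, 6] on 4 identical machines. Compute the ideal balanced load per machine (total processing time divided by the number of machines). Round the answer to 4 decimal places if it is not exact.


Total processing time = 2 + 14 + 19 + 4 + 17 + 14 + 8 + 18 + 6 = 102
Number of machines = 4
Ideal balanced load = 102 / 4 = 25.5

25.5


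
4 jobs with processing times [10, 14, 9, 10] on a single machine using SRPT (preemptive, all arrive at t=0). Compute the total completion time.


Since all jobs arrive at t=0, SRPT equals SPT ordering.
SPT order: [9, 10, 10, 14]
Completion times:
  Job 1: p=9, C=9
  Job 2: p=10, C=19
  Job 3: p=10, C=29
  Job 4: p=14, C=43
Total completion time = 9 + 19 + 29 + 43 = 100

100


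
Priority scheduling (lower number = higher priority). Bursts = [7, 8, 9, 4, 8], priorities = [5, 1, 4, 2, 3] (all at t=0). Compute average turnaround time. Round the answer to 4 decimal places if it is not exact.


Sort by priority (ascending = highest first):
Order: [(1, 8), (2, 4), (3, 8), (4, 9), (5, 7)]
Completion times:
  Priority 1, burst=8, C=8
  Priority 2, burst=4, C=12
  Priority 3, burst=8, C=20
  Priority 4, burst=9, C=29
  Priority 5, burst=7, C=36
Average turnaround = 105/5 = 21.0

21.0


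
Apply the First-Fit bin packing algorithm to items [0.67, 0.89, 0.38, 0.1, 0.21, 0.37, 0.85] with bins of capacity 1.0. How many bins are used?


Place items sequentially using First-Fit:
  Item 0.67 -> new Bin 1
  Item 0.89 -> new Bin 2
  Item 0.38 -> new Bin 3
  Item 0.1 -> Bin 1 (now 0.77)
  Item 0.21 -> Bin 1 (now 0.98)
  Item 0.37 -> Bin 3 (now 0.75)
  Item 0.85 -> new Bin 4
Total bins used = 4

4


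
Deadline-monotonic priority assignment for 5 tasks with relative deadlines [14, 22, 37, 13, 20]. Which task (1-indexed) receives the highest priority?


Sort tasks by relative deadline (ascending):
  Task 4: deadline = 13
  Task 1: deadline = 14
  Task 5: deadline = 20
  Task 2: deadline = 22
  Task 3: deadline = 37
Priority order (highest first): [4, 1, 5, 2, 3]
Highest priority task = 4

4


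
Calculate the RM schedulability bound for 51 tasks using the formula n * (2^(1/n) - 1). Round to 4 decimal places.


Compute 2^(1/51) = 1.0136839003
Subtract 1: 1.0136839003 - 1 = 0.0136839003
Multiply by n: 51 * 0.0136839003 = 0.6978789153
Round to 4 dp: 0.6979

0.6979


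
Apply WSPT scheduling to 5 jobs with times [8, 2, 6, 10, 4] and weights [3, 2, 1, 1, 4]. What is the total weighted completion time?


Compute p/w ratios and sort ascending (WSPT): [(2, 2), (4, 4), (8, 3), (6, 1), (10, 1)]
Compute weighted completion times:
  Job (p=2,w=2): C=2, w*C=2*2=4
  Job (p=4,w=4): C=6, w*C=4*6=24
  Job (p=8,w=3): C=14, w*C=3*14=42
  Job (p=6,w=1): C=20, w*C=1*20=20
  Job (p=10,w=1): C=30, w*C=1*30=30
Total weighted completion time = 120

120


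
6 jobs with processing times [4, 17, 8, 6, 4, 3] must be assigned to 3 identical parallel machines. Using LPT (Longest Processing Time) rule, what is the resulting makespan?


Sort jobs in decreasing order (LPT): [17, 8, 6, 4, 4, 3]
Assign each job to the least loaded machine:
  Machine 1: jobs [17], load = 17
  Machine 2: jobs [8, 4], load = 12
  Machine 3: jobs [6, 4, 3], load = 13
Makespan = max load = 17

17


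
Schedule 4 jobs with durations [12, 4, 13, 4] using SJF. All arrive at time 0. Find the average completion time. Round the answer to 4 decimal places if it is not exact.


SJF order (ascending): [4, 4, 12, 13]
Completion times:
  Job 1: burst=4, C=4
  Job 2: burst=4, C=8
  Job 3: burst=12, C=20
  Job 4: burst=13, C=33
Average completion = 65/4 = 16.25

16.25


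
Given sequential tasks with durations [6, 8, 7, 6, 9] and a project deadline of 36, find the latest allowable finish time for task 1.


LF(activity 1) = deadline - sum of successor durations
Successors: activities 2 through 5 with durations [8, 7, 6, 9]
Sum of successor durations = 30
LF = 36 - 30 = 6

6


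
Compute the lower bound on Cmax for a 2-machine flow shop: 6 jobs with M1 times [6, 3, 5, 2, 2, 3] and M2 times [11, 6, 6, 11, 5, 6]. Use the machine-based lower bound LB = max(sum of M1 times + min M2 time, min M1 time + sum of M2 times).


LB1 = sum(M1 times) + min(M2 times) = 21 + 5 = 26
LB2 = min(M1 times) + sum(M2 times) = 2 + 45 = 47
Lower bound = max(LB1, LB2) = max(26, 47) = 47

47


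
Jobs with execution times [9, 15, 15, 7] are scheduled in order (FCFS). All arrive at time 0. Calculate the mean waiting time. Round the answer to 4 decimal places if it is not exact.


FCFS order (as given): [9, 15, 15, 7]
Waiting times:
  Job 1: wait = 0
  Job 2: wait = 9
  Job 3: wait = 24
  Job 4: wait = 39
Sum of waiting times = 72
Average waiting time = 72/4 = 18.0

18.0


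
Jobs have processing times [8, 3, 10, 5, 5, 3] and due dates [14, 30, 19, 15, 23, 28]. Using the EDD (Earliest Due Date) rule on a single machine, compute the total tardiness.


Sort by due date (EDD order): [(8, 14), (5, 15), (10, 19), (5, 23), (3, 28), (3, 30)]
Compute completion times and tardiness:
  Job 1: p=8, d=14, C=8, tardiness=max(0,8-14)=0
  Job 2: p=5, d=15, C=13, tardiness=max(0,13-15)=0
  Job 3: p=10, d=19, C=23, tardiness=max(0,23-19)=4
  Job 4: p=5, d=23, C=28, tardiness=max(0,28-23)=5
  Job 5: p=3, d=28, C=31, tardiness=max(0,31-28)=3
  Job 6: p=3, d=30, C=34, tardiness=max(0,34-30)=4
Total tardiness = 16

16


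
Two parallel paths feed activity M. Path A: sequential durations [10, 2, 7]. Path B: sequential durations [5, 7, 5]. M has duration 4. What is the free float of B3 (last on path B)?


ES(B3) = sum of predecessors on chain B = 12
EF(B3) = ES + duration = 12 + 5 = 17
Successor of B3 is M. ES(M) = max(sum(A), sum(B)) = max(19, 17) = 19
Free float = ES(successor) - EF(current) = 19 - 17 = 2

2


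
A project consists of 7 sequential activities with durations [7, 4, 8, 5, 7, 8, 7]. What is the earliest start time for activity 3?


Activity 3 starts after activities 1 through 2 complete.
Predecessor durations: [7, 4]
ES = 7 + 4 = 11

11


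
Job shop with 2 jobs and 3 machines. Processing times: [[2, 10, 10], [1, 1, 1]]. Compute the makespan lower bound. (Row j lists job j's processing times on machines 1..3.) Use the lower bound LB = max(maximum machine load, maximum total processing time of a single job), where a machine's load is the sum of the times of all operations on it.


Machine loads:
  Machine 1: 2 + 1 = 3
  Machine 2: 10 + 1 = 11
  Machine 3: 10 + 1 = 11
Max machine load = 11
Job totals:
  Job 1: 22
  Job 2: 3
Max job total = 22
Lower bound = max(11, 22) = 22

22


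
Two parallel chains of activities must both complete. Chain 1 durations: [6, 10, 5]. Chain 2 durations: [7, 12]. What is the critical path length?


Path A total = 6 + 10 + 5 = 21
Path B total = 7 + 12 = 19
Critical path = longest path = max(21, 19) = 21

21


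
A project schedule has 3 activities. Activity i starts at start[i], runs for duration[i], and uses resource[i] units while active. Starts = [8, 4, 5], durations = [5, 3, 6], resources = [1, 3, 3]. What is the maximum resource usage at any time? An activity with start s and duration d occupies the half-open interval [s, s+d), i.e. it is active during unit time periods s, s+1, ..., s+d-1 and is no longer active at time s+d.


Each activity i is active on [start_i, start_i + duration_i).
Compute total resource usage per time slot:
  t=0: active resources = [], total = 0
  t=1: active resources = [], total = 0
  t=2: active resources = [], total = 0
  t=3: active resources = [], total = 0
  t=4: active resources = [3], total = 3
  t=5: active resources = [3, 3], total = 6
  t=6: active resources = [3, 3], total = 6
  t=7: active resources = [3], total = 3
  t=8: active resources = [1, 3], total = 4
  t=9: active resources = [1, 3], total = 4
  t=10: active resources = [1, 3], total = 4
  t=11: active resources = [1], total = 1
  t=12: active resources = [1], total = 1
Peak resource demand = 6

6


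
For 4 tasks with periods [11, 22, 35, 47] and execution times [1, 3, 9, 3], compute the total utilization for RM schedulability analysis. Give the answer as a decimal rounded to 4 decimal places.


Compute individual utilizations (exact fractions):
  Task 1: C/T = 1/11 (approx. 0.0909)
  Task 2: C/T = 3/22 (approx. 0.1364)
  Task 3: C/T = 9/35 (approx. 0.2571)
  Task 4: C/T = 3/47 (approx. 0.0638)
Total utilization U = 1/11 + 3/22 + 9/35 + 3/47 = 19841/36190
Rounded to 4 decimal places: U = 0.5482
RM (Liu & Layland) bound for 4 tasks = 0.756828; compare with U = 19841/36190 (approx. 0.548245)
U <= bound, so schedulable by RM sufficient condition.

0.5482


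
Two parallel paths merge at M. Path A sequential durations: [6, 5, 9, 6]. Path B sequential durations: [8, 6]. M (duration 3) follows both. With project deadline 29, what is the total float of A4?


Forward pass: ES(A4) = sum of predecessors on chain A = 20
EF = ES + duration = 20 + 6 = 26
Backward pass: LF(M) = deadline = 29; LS(M) = 29 - 3 = 26
LF(A4) = LS(M) - sum(successors on chain A) = 26 - 0 = 26
LS = LF - duration = 26 - 6 = 20
Total float = LS - ES = 20 - 20 = 0

0


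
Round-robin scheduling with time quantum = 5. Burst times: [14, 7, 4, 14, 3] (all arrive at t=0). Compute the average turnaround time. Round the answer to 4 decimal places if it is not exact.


Time quantum = 5
Execution trace:
  J1 runs 5 units, time = 5
  J2 runs 5 units, time = 10
  J3 runs 4 units, time = 14
  J4 runs 5 units, time = 19
  J5 runs 3 units, time = 22
  J1 runs 5 units, time = 27
  J2 runs 2 units, time = 29
  J4 runs 5 units, time = 34
  J1 runs 4 units, time = 38
  J4 runs 4 units, time = 42
Finish times: [38, 29, 14, 42, 22]
Average turnaround = 145/5 = 29.0

29.0


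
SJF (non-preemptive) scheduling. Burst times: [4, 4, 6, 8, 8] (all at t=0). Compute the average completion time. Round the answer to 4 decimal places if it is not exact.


SJF order (ascending): [4, 4, 6, 8, 8]
Completion times:
  Job 1: burst=4, C=4
  Job 2: burst=4, C=8
  Job 3: burst=6, C=14
  Job 4: burst=8, C=22
  Job 5: burst=8, C=30
Average completion = 78/5 = 15.6

15.6


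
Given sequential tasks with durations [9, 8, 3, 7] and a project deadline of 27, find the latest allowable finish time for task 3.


LF(activity 3) = deadline - sum of successor durations
Successors: activities 4 through 4 with durations [7]
Sum of successor durations = 7
LF = 27 - 7 = 20

20


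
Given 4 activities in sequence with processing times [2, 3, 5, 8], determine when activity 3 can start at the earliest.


Activity 3 starts after activities 1 through 2 complete.
Predecessor durations: [2, 3]
ES = 2 + 3 = 5

5


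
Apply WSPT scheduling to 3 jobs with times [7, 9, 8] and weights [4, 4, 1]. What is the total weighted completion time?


Compute p/w ratios and sort ascending (WSPT): [(7, 4), (9, 4), (8, 1)]
Compute weighted completion times:
  Job (p=7,w=4): C=7, w*C=4*7=28
  Job (p=9,w=4): C=16, w*C=4*16=64
  Job (p=8,w=1): C=24, w*C=1*24=24
Total weighted completion time = 116

116


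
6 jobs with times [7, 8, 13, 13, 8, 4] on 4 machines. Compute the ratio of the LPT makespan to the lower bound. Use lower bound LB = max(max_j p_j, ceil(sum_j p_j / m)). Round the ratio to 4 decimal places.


LPT order: [13, 13, 8, 8, 7, 4]
Machine loads after assignment: [13, 13, 15, 12]
LPT makespan = 15
Lower bound = max(max_job, ceil(total/4)) = max(13, 14) = 14
Ratio = 15 / 14 = 1.0714

1.0714


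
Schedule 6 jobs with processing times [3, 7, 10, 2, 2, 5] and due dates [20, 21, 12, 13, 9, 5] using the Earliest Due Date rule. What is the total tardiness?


Sort by due date (EDD order): [(5, 5), (2, 9), (10, 12), (2, 13), (3, 20), (7, 21)]
Compute completion times and tardiness:
  Job 1: p=5, d=5, C=5, tardiness=max(0,5-5)=0
  Job 2: p=2, d=9, C=7, tardiness=max(0,7-9)=0
  Job 3: p=10, d=12, C=17, tardiness=max(0,17-12)=5
  Job 4: p=2, d=13, C=19, tardiness=max(0,19-13)=6
  Job 5: p=3, d=20, C=22, tardiness=max(0,22-20)=2
  Job 6: p=7, d=21, C=29, tardiness=max(0,29-21)=8
Total tardiness = 21

21


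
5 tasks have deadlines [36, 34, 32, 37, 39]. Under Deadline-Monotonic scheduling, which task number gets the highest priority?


Sort tasks by relative deadline (ascending):
  Task 3: deadline = 32
  Task 2: deadline = 34
  Task 1: deadline = 36
  Task 4: deadline = 37
  Task 5: deadline = 39
Priority order (highest first): [3, 2, 1, 4, 5]
Highest priority task = 3

3


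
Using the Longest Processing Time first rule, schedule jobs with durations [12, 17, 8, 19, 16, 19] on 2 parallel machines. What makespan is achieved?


Sort jobs in decreasing order (LPT): [19, 19, 17, 16, 12, 8]
Assign each job to the least loaded machine:
  Machine 1: jobs [19, 17, 8], load = 44
  Machine 2: jobs [19, 16, 12], load = 47
Makespan = max load = 47

47


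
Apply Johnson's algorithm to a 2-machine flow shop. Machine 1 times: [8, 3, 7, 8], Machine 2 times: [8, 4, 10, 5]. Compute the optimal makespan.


Apply Johnson's rule:
  Group 1 (a <= b): [(2, 3, 4), (3, 7, 10), (1, 8, 8)]
  Group 2 (a > b): [(4, 8, 5)]
Optimal job order: [2, 3, 1, 4]
Schedule:
  Job 2: M1 done at 3, M2 done at 7
  Job 3: M1 done at 10, M2 done at 20
  Job 1: M1 done at 18, M2 done at 28
  Job 4: M1 done at 26, M2 done at 33
Makespan = 33

33


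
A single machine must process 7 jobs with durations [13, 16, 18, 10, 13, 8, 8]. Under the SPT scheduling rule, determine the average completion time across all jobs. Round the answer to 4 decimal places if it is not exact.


Sort jobs by processing time (SPT order): [8, 8, 10, 13, 13, 16, 18]
Compute completion times sequentially:
  Job 1: processing = 8, completes at 8
  Job 2: processing = 8, completes at 16
  Job 3: processing = 10, completes at 26
  Job 4: processing = 13, completes at 39
  Job 5: processing = 13, completes at 52
  Job 6: processing = 16, completes at 68
  Job 7: processing = 18, completes at 86
Sum of completion times = 295
Average completion time = 295/7 = 42.1429

42.1429


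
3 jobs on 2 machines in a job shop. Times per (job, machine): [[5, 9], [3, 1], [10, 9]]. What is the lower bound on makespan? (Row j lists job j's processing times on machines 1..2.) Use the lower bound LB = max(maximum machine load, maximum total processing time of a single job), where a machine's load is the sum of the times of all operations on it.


Machine loads:
  Machine 1: 5 + 3 + 10 = 18
  Machine 2: 9 + 1 + 9 = 19
Max machine load = 19
Job totals:
  Job 1: 14
  Job 2: 4
  Job 3: 19
Max job total = 19
Lower bound = max(19, 19) = 19

19


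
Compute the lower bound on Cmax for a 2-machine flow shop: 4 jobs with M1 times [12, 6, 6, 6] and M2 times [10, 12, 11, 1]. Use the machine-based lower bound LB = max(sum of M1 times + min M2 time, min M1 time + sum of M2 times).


LB1 = sum(M1 times) + min(M2 times) = 30 + 1 = 31
LB2 = min(M1 times) + sum(M2 times) = 6 + 34 = 40
Lower bound = max(LB1, LB2) = max(31, 40) = 40

40


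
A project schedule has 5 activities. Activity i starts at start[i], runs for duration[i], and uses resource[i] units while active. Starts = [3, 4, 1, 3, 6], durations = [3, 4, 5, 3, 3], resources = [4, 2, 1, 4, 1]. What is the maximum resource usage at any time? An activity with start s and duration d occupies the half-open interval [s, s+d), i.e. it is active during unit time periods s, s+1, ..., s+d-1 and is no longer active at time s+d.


Each activity i is active on [start_i, start_i + duration_i).
Compute total resource usage per time slot:
  t=0: active resources = [], total = 0
  t=1: active resources = [1], total = 1
  t=2: active resources = [1], total = 1
  t=3: active resources = [4, 1, 4], total = 9
  t=4: active resources = [4, 2, 1, 4], total = 11
  t=5: active resources = [4, 2, 1, 4], total = 11
  t=6: active resources = [2, 1], total = 3
  t=7: active resources = [2, 1], total = 3
  t=8: active resources = [1], total = 1
Peak resource demand = 11

11


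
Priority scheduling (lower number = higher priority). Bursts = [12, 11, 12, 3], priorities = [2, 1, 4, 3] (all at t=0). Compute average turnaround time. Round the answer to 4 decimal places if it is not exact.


Sort by priority (ascending = highest first):
Order: [(1, 11), (2, 12), (3, 3), (4, 12)]
Completion times:
  Priority 1, burst=11, C=11
  Priority 2, burst=12, C=23
  Priority 3, burst=3, C=26
  Priority 4, burst=12, C=38
Average turnaround = 98/4 = 24.5

24.5


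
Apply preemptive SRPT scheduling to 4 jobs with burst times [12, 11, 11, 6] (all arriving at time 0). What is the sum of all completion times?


Since all jobs arrive at t=0, SRPT equals SPT ordering.
SPT order: [6, 11, 11, 12]
Completion times:
  Job 1: p=6, C=6
  Job 2: p=11, C=17
  Job 3: p=11, C=28
  Job 4: p=12, C=40
Total completion time = 6 + 17 + 28 + 40 = 91

91


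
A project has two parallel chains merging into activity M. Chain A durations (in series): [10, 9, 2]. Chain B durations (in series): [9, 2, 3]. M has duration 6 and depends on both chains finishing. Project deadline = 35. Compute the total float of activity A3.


Forward pass: ES(A3) = sum of predecessors on chain A = 19
EF = ES + duration = 19 + 2 = 21
Backward pass: LF(M) = deadline = 35; LS(M) = 35 - 6 = 29
LF(A3) = LS(M) - sum(successors on chain A) = 29 - 0 = 29
LS = LF - duration = 29 - 2 = 27
Total float = LS - ES = 27 - 19 = 8

8


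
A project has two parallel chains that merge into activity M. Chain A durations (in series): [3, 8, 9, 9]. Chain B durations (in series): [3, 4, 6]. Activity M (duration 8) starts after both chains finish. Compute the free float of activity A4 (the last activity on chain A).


ES(A4) = sum of predecessors on chain A = 20
EF(A4) = ES + duration = 20 + 9 = 29
Successor of A4 is M. ES(M) = max(sum(A), sum(B)) = max(29, 13) = 29
Free float = ES(successor) - EF(current) = 29 - 29 = 0

0


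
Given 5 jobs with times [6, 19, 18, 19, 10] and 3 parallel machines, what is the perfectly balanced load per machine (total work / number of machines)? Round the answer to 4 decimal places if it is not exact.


Total processing time = 6 + 19 + 18 + 19 + 10 = 72
Number of machines = 3
Ideal balanced load = 72 / 3 = 24.0

24.0


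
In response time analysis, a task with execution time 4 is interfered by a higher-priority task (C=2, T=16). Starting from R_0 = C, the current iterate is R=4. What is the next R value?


R_next = C + ceil(R_prev / T_hp) * C_hp
ceil(4 / 16) = ceil(0.25) = 1
Interference = 1 * 2 = 2
R_next = 4 + 2 = 6

6


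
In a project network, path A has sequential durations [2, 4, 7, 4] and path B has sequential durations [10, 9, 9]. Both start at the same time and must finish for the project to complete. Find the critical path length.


Path A total = 2 + 4 + 7 + 4 = 17
Path B total = 10 + 9 + 9 = 28
Critical path = longest path = max(17, 28) = 28

28


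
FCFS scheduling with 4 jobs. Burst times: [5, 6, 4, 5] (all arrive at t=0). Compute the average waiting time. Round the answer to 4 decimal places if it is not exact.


FCFS order (as given): [5, 6, 4, 5]
Waiting times:
  Job 1: wait = 0
  Job 2: wait = 5
  Job 3: wait = 11
  Job 4: wait = 15
Sum of waiting times = 31
Average waiting time = 31/4 = 7.75

7.75


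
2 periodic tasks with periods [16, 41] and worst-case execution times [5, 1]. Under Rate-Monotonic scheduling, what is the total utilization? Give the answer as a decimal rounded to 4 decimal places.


Compute individual utilizations (exact fractions):
  Task 1: C/T = 5/16 (approx. 0.3125)
  Task 2: C/T = 1/41 (approx. 0.0244)
Total utilization U = 5/16 + 1/41 = 221/656
Rounded to 4 decimal places: U = 0.3369
RM (Liu & Layland) bound for 2 tasks = 0.828427; compare with U = 221/656 (approx. 0.336890)
U <= bound, so schedulable by RM sufficient condition.

0.3369


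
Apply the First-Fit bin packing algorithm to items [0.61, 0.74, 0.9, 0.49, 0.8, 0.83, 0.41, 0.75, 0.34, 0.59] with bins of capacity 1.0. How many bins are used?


Place items sequentially using First-Fit:
  Item 0.61 -> new Bin 1
  Item 0.74 -> new Bin 2
  Item 0.9 -> new Bin 3
  Item 0.49 -> new Bin 4
  Item 0.8 -> new Bin 5
  Item 0.83 -> new Bin 6
  Item 0.41 -> Bin 4 (now 0.9)
  Item 0.75 -> new Bin 7
  Item 0.34 -> Bin 1 (now 0.95)
  Item 0.59 -> new Bin 8
Total bins used = 8

8


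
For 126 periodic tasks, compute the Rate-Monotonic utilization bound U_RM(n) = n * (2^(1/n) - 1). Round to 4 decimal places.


Compute 2^(1/126) = 1.0055163273
Subtract 1: 1.0055163273 - 1 = 0.0055163273
Multiply by n: 126 * 0.0055163273 = 0.6950572398
Round to 4 dp: 0.6951

0.6951


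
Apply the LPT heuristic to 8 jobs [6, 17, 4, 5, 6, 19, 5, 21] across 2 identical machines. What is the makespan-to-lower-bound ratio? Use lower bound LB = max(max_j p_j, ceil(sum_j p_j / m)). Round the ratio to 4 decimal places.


LPT order: [21, 19, 17, 6, 6, 5, 5, 4]
Machine loads after assignment: [42, 41]
LPT makespan = 42
Lower bound = max(max_job, ceil(total/2)) = max(21, 42) = 42
Ratio = 42 / 42 = 1.0

1.0


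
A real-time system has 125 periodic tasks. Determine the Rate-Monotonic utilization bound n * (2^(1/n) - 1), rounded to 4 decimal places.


Compute 2^(1/125) = 1.0055605804
Subtract 1: 1.0055605804 - 1 = 0.0055605804
Multiply by n: 125 * 0.0055605804 = 0.6950725500
Round to 4 dp: 0.6951

0.6951


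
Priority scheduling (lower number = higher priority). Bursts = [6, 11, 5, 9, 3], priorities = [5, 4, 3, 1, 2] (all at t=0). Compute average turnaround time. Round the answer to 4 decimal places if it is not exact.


Sort by priority (ascending = highest first):
Order: [(1, 9), (2, 3), (3, 5), (4, 11), (5, 6)]
Completion times:
  Priority 1, burst=9, C=9
  Priority 2, burst=3, C=12
  Priority 3, burst=5, C=17
  Priority 4, burst=11, C=28
  Priority 5, burst=6, C=34
Average turnaround = 100/5 = 20.0

20.0


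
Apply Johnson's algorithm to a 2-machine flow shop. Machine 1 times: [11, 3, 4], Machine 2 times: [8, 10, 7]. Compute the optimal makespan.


Apply Johnson's rule:
  Group 1 (a <= b): [(2, 3, 10), (3, 4, 7)]
  Group 2 (a > b): [(1, 11, 8)]
Optimal job order: [2, 3, 1]
Schedule:
  Job 2: M1 done at 3, M2 done at 13
  Job 3: M1 done at 7, M2 done at 20
  Job 1: M1 done at 18, M2 done at 28
Makespan = 28

28


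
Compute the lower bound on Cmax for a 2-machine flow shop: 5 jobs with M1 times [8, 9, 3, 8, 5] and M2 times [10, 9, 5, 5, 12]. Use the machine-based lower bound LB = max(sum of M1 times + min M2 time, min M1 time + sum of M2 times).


LB1 = sum(M1 times) + min(M2 times) = 33 + 5 = 38
LB2 = min(M1 times) + sum(M2 times) = 3 + 41 = 44
Lower bound = max(LB1, LB2) = max(38, 44) = 44

44


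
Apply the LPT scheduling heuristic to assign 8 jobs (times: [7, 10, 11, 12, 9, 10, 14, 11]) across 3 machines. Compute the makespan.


Sort jobs in decreasing order (LPT): [14, 12, 11, 11, 10, 10, 9, 7]
Assign each job to the least loaded machine:
  Machine 1: jobs [14, 10], load = 24
  Machine 2: jobs [12, 10, 9], load = 31
  Machine 3: jobs [11, 11, 7], load = 29
Makespan = max load = 31

31


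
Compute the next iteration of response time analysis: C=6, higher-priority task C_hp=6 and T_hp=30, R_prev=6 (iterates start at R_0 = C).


R_next = C + ceil(R_prev / T_hp) * C_hp
ceil(6 / 30) = ceil(0.2) = 1
Interference = 1 * 6 = 6
R_next = 6 + 6 = 12

12


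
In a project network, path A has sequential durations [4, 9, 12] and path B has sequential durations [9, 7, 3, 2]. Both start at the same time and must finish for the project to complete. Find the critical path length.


Path A total = 4 + 9 + 12 = 25
Path B total = 9 + 7 + 3 + 2 = 21
Critical path = longest path = max(25, 21) = 25

25


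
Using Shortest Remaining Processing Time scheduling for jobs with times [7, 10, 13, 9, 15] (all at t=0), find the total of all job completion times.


Since all jobs arrive at t=0, SRPT equals SPT ordering.
SPT order: [7, 9, 10, 13, 15]
Completion times:
  Job 1: p=7, C=7
  Job 2: p=9, C=16
  Job 3: p=10, C=26
  Job 4: p=13, C=39
  Job 5: p=15, C=54
Total completion time = 7 + 16 + 26 + 39 + 54 = 142

142


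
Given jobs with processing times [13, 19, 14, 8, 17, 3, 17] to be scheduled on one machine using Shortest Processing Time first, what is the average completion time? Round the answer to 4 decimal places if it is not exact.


Sort jobs by processing time (SPT order): [3, 8, 13, 14, 17, 17, 19]
Compute completion times sequentially:
  Job 1: processing = 3, completes at 3
  Job 2: processing = 8, completes at 11
  Job 3: processing = 13, completes at 24
  Job 4: processing = 14, completes at 38
  Job 5: processing = 17, completes at 55
  Job 6: processing = 17, completes at 72
  Job 7: processing = 19, completes at 91
Sum of completion times = 294
Average completion time = 294/7 = 42.0

42.0


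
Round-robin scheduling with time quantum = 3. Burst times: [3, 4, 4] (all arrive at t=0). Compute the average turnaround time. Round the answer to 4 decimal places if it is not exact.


Time quantum = 3
Execution trace:
  J1 runs 3 units, time = 3
  J2 runs 3 units, time = 6
  J3 runs 3 units, time = 9
  J2 runs 1 units, time = 10
  J3 runs 1 units, time = 11
Finish times: [3, 10, 11]
Average turnaround = 24/3 = 8.0

8.0


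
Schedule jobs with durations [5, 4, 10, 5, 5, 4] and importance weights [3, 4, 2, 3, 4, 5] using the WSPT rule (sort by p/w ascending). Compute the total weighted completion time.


Compute p/w ratios and sort ascending (WSPT): [(4, 5), (4, 4), (5, 4), (5, 3), (5, 3), (10, 2)]
Compute weighted completion times:
  Job (p=4,w=5): C=4, w*C=5*4=20
  Job (p=4,w=4): C=8, w*C=4*8=32
  Job (p=5,w=4): C=13, w*C=4*13=52
  Job (p=5,w=3): C=18, w*C=3*18=54
  Job (p=5,w=3): C=23, w*C=3*23=69
  Job (p=10,w=2): C=33, w*C=2*33=66
Total weighted completion time = 293

293


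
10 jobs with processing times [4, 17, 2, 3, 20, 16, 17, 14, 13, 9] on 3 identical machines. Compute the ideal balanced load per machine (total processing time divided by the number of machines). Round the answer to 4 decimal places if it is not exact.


Total processing time = 4 + 17 + 2 + 3 + 20 + 16 + 17 + 14 + 13 + 9 = 115
Number of machines = 3
Ideal balanced load = 115 / 3 = 38.3333

38.3333


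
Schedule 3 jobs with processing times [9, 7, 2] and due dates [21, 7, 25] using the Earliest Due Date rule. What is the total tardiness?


Sort by due date (EDD order): [(7, 7), (9, 21), (2, 25)]
Compute completion times and tardiness:
  Job 1: p=7, d=7, C=7, tardiness=max(0,7-7)=0
  Job 2: p=9, d=21, C=16, tardiness=max(0,16-21)=0
  Job 3: p=2, d=25, C=18, tardiness=max(0,18-25)=0
Total tardiness = 0

0


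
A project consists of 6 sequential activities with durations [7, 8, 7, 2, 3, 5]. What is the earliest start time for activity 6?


Activity 6 starts after activities 1 through 5 complete.
Predecessor durations: [7, 8, 7, 2, 3]
ES = 7 + 8 + 7 + 2 + 3 = 27

27


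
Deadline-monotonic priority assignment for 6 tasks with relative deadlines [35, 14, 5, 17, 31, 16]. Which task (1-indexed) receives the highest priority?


Sort tasks by relative deadline (ascending):
  Task 3: deadline = 5
  Task 2: deadline = 14
  Task 6: deadline = 16
  Task 4: deadline = 17
  Task 5: deadline = 31
  Task 1: deadline = 35
Priority order (highest first): [3, 2, 6, 4, 5, 1]
Highest priority task = 3

3


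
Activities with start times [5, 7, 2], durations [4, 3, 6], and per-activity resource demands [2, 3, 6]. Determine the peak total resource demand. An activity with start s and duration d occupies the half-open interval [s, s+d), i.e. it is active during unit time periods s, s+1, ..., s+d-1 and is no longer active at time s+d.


Each activity i is active on [start_i, start_i + duration_i).
Compute total resource usage per time slot:
  t=0: active resources = [], total = 0
  t=1: active resources = [], total = 0
  t=2: active resources = [6], total = 6
  t=3: active resources = [6], total = 6
  t=4: active resources = [6], total = 6
  t=5: active resources = [2, 6], total = 8
  t=6: active resources = [2, 6], total = 8
  t=7: active resources = [2, 3, 6], total = 11
  t=8: active resources = [2, 3], total = 5
  t=9: active resources = [3], total = 3
Peak resource demand = 11

11


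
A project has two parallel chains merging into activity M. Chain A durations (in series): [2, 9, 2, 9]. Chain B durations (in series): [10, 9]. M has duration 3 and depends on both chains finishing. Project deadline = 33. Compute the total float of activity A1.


Forward pass: ES(A1) = sum of predecessors on chain A = 0
EF = ES + duration = 0 + 2 = 2
Backward pass: LF(M) = deadline = 33; LS(M) = 33 - 3 = 30
LF(A1) = LS(M) - sum(successors on chain A) = 30 - 20 = 10
LS = LF - duration = 10 - 2 = 8
Total float = LS - ES = 8 - 0 = 8

8


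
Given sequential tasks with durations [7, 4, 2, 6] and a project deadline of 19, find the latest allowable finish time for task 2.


LF(activity 2) = deadline - sum of successor durations
Successors: activities 3 through 4 with durations [2, 6]
Sum of successor durations = 8
LF = 19 - 8 = 11

11


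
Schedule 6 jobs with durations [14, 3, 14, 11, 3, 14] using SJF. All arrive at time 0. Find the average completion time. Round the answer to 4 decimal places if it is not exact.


SJF order (ascending): [3, 3, 11, 14, 14, 14]
Completion times:
  Job 1: burst=3, C=3
  Job 2: burst=3, C=6
  Job 3: burst=11, C=17
  Job 4: burst=14, C=31
  Job 5: burst=14, C=45
  Job 6: burst=14, C=59
Average completion = 161/6 = 26.8333

26.8333


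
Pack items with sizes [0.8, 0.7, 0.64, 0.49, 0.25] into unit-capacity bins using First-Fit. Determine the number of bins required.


Place items sequentially using First-Fit:
  Item 0.8 -> new Bin 1
  Item 0.7 -> new Bin 2
  Item 0.64 -> new Bin 3
  Item 0.49 -> new Bin 4
  Item 0.25 -> Bin 2 (now 0.95)
Total bins used = 4

4


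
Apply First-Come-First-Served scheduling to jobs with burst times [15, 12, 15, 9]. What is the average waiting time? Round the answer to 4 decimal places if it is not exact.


FCFS order (as given): [15, 12, 15, 9]
Waiting times:
  Job 1: wait = 0
  Job 2: wait = 15
  Job 3: wait = 27
  Job 4: wait = 42
Sum of waiting times = 84
Average waiting time = 84/4 = 21.0

21.0


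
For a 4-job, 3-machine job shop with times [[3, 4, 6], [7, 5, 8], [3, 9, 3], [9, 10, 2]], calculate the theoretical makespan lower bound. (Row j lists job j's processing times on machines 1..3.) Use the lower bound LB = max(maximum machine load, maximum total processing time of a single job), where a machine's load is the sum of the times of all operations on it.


Machine loads:
  Machine 1: 3 + 7 + 3 + 9 = 22
  Machine 2: 4 + 5 + 9 + 10 = 28
  Machine 3: 6 + 8 + 3 + 2 = 19
Max machine load = 28
Job totals:
  Job 1: 13
  Job 2: 20
  Job 3: 15
  Job 4: 21
Max job total = 21
Lower bound = max(28, 21) = 28

28


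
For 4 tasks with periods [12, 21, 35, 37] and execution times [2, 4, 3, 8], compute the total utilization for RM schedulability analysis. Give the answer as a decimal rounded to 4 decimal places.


Compute individual utilizations (exact fractions):
  Task 1: C/T = 2/12 = 1/6 (approx. 0.1667)
  Task 2: C/T = 4/21 (approx. 0.1905)
  Task 3: C/T = 3/35 (approx. 0.0857)
  Task 4: C/T = 8/37 (approx. 0.2162)
Total utilization U = 1/6 + 4/21 + 3/35 + 8/37 = 1707/2590
Rounded to 4 decimal places: U = 0.6591
RM (Liu & Layland) bound for 4 tasks = 0.756828; compare with U = 1707/2590 (approx. 0.659073)
U <= bound, so schedulable by RM sufficient condition.

0.6591


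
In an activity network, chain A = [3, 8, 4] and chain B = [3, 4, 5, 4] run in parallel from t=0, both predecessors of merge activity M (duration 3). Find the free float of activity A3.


ES(A3) = sum of predecessors on chain A = 11
EF(A3) = ES + duration = 11 + 4 = 15
Successor of A3 is M. ES(M) = max(sum(A), sum(B)) = max(15, 16) = 16
Free float = ES(successor) - EF(current) = 16 - 15 = 1

1


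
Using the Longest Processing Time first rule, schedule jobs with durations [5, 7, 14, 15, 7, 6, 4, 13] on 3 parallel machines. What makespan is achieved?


Sort jobs in decreasing order (LPT): [15, 14, 13, 7, 7, 6, 5, 4]
Assign each job to the least loaded machine:
  Machine 1: jobs [15, 6, 4], load = 25
  Machine 2: jobs [14, 7], load = 21
  Machine 3: jobs [13, 7, 5], load = 25
Makespan = max load = 25

25


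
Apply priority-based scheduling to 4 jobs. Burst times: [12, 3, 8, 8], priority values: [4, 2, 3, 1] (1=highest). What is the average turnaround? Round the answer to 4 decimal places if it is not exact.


Sort by priority (ascending = highest first):
Order: [(1, 8), (2, 3), (3, 8), (4, 12)]
Completion times:
  Priority 1, burst=8, C=8
  Priority 2, burst=3, C=11
  Priority 3, burst=8, C=19
  Priority 4, burst=12, C=31
Average turnaround = 69/4 = 17.25

17.25


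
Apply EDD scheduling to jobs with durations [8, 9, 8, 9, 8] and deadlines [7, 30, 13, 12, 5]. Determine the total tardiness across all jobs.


Sort by due date (EDD order): [(8, 5), (8, 7), (9, 12), (8, 13), (9, 30)]
Compute completion times and tardiness:
  Job 1: p=8, d=5, C=8, tardiness=max(0,8-5)=3
  Job 2: p=8, d=7, C=16, tardiness=max(0,16-7)=9
  Job 3: p=9, d=12, C=25, tardiness=max(0,25-12)=13
  Job 4: p=8, d=13, C=33, tardiness=max(0,33-13)=20
  Job 5: p=9, d=30, C=42, tardiness=max(0,42-30)=12
Total tardiness = 57

57


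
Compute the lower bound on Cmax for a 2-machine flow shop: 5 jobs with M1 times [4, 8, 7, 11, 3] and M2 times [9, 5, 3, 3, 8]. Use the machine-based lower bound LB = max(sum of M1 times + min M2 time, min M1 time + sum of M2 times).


LB1 = sum(M1 times) + min(M2 times) = 33 + 3 = 36
LB2 = min(M1 times) + sum(M2 times) = 3 + 28 = 31
Lower bound = max(LB1, LB2) = max(36, 31) = 36

36


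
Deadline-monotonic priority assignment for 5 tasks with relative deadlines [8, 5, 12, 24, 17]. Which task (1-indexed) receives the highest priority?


Sort tasks by relative deadline (ascending):
  Task 2: deadline = 5
  Task 1: deadline = 8
  Task 3: deadline = 12
  Task 5: deadline = 17
  Task 4: deadline = 24
Priority order (highest first): [2, 1, 3, 5, 4]
Highest priority task = 2

2


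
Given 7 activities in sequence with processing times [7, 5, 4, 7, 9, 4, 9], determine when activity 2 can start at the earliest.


Activity 2 starts after activities 1 through 1 complete.
Predecessor durations: [7]
ES = 7 = 7

7


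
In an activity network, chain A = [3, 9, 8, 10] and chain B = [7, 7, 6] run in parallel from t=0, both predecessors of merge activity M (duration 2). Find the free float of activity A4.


ES(A4) = sum of predecessors on chain A = 20
EF(A4) = ES + duration = 20 + 10 = 30
Successor of A4 is M. ES(M) = max(sum(A), sum(B)) = max(30, 20) = 30
Free float = ES(successor) - EF(current) = 30 - 30 = 0

0


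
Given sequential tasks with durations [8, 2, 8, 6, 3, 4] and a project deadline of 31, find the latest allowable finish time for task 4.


LF(activity 4) = deadline - sum of successor durations
Successors: activities 5 through 6 with durations [3, 4]
Sum of successor durations = 7
LF = 31 - 7 = 24

24


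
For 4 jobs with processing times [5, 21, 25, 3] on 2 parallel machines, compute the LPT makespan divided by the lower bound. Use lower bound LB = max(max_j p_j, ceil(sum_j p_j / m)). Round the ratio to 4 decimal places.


LPT order: [25, 21, 5, 3]
Machine loads after assignment: [28, 26]
LPT makespan = 28
Lower bound = max(max_job, ceil(total/2)) = max(25, 27) = 27
Ratio = 28 / 27 = 1.037

1.037


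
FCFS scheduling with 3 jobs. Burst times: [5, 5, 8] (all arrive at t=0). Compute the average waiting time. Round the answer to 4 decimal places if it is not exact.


FCFS order (as given): [5, 5, 8]
Waiting times:
  Job 1: wait = 0
  Job 2: wait = 5
  Job 3: wait = 10
Sum of waiting times = 15
Average waiting time = 15/3 = 5.0

5.0


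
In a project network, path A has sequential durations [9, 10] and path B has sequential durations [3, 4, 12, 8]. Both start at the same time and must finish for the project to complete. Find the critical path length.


Path A total = 9 + 10 = 19
Path B total = 3 + 4 + 12 + 8 = 27
Critical path = longest path = max(19, 27) = 27

27


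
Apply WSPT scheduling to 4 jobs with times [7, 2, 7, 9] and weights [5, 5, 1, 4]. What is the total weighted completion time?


Compute p/w ratios and sort ascending (WSPT): [(2, 5), (7, 5), (9, 4), (7, 1)]
Compute weighted completion times:
  Job (p=2,w=5): C=2, w*C=5*2=10
  Job (p=7,w=5): C=9, w*C=5*9=45
  Job (p=9,w=4): C=18, w*C=4*18=72
  Job (p=7,w=1): C=25, w*C=1*25=25
Total weighted completion time = 152

152


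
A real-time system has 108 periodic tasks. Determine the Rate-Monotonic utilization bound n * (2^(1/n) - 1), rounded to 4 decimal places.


Compute 2^(1/108) = 1.0064386691
Subtract 1: 1.0064386691 - 1 = 0.0064386691
Multiply by n: 108 * 0.0064386691 = 0.6953762628
Round to 4 dp: 0.6954

0.6954


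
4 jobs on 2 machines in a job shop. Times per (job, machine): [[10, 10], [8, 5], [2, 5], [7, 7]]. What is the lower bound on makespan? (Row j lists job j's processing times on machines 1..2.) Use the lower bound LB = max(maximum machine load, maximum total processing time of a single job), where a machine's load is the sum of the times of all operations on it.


Machine loads:
  Machine 1: 10 + 8 + 2 + 7 = 27
  Machine 2: 10 + 5 + 5 + 7 = 27
Max machine load = 27
Job totals:
  Job 1: 20
  Job 2: 13
  Job 3: 7
  Job 4: 14
Max job total = 20
Lower bound = max(27, 20) = 27

27


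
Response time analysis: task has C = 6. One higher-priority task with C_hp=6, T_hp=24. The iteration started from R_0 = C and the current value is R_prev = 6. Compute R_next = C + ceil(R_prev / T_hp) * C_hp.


R_next = C + ceil(R_prev / T_hp) * C_hp
ceil(6 / 24) = ceil(0.25) = 1
Interference = 1 * 6 = 6
R_next = 6 + 6 = 12

12


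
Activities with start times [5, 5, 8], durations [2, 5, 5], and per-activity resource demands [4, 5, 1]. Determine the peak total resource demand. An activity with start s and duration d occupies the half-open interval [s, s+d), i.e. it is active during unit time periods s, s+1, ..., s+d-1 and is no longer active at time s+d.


Each activity i is active on [start_i, start_i + duration_i).
Compute total resource usage per time slot:
  t=0: active resources = [], total = 0
  t=1: active resources = [], total = 0
  t=2: active resources = [], total = 0
  t=3: active resources = [], total = 0
  t=4: active resources = [], total = 0
  t=5: active resources = [4, 5], total = 9
  t=6: active resources = [4, 5], total = 9
  t=7: active resources = [5], total = 5
  t=8: active resources = [5, 1], total = 6
  t=9: active resources = [5, 1], total = 6
  t=10: active resources = [1], total = 1
  t=11: active resources = [1], total = 1
  t=12: active resources = [1], total = 1
Peak resource demand = 9

9
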